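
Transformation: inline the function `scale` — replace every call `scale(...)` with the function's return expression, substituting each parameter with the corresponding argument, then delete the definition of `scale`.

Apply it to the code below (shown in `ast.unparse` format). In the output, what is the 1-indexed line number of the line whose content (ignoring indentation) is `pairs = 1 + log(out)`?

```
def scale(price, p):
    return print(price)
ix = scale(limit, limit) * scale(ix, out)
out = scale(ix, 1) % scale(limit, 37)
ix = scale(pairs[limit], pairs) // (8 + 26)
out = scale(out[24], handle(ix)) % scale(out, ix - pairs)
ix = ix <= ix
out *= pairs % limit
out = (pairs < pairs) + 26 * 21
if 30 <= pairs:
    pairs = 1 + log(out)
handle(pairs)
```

Transformed code:
ix = print(limit) * print(ix)
out = print(ix) % print(limit)
ix = print(pairs[limit]) // (8 + 26)
out = print(out[24]) % print(out)
ix = ix <= ix
out *= pairs % limit
out = (pairs < pairs) + 26 * 21
if 30 <= pairs:
    pairs = 1 + log(out)
handle(pairs)

9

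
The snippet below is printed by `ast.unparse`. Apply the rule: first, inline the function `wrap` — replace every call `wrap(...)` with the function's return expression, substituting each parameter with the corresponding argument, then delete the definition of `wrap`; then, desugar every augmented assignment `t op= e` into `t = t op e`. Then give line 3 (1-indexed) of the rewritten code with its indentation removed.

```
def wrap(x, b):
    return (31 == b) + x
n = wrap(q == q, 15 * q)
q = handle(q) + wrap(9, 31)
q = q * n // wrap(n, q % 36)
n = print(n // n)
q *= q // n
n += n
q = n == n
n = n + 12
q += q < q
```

q = q * n // ((31 == q % 36) + n)

Transformed code:
n = (31 == 15 * q) + (q == q)
q = handle(q) + ((31 == 31) + 9)
q = q * n // ((31 == q % 36) + n)
n = print(n // n)
q = q * (q // n)
n = n + n
q = n == n
n = n + 12
q = q + (q < q)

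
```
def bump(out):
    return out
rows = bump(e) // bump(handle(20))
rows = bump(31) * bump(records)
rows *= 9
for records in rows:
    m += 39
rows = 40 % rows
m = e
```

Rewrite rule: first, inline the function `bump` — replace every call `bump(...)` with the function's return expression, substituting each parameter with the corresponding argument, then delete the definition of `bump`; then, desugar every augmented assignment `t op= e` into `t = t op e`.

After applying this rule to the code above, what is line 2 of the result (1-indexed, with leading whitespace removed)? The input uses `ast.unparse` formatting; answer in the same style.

rows = 31 * records

Transformed code:
rows = e // handle(20)
rows = 31 * records
rows = rows * 9
for records in rows:
    m = m + 39
rows = 40 % rows
m = e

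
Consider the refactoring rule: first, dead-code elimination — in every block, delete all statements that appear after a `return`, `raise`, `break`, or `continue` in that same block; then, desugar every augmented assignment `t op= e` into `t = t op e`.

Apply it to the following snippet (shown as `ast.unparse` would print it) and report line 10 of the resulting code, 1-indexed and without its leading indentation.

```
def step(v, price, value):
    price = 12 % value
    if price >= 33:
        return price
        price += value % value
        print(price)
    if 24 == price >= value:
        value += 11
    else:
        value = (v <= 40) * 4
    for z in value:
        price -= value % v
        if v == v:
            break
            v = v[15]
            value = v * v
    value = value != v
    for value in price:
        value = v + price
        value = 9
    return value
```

price = price - value % v

Transformed code:
def step(v, price, value):
    price = 12 % value
    if price >= 33:
        return price
    if 24 == price >= value:
        value = value + 11
    else:
        value = (v <= 40) * 4
    for z in value:
        price = price - value % v
        if v == v:
            break
    value = value != v
    for value in price:
        value = v + price
        value = 9
    return value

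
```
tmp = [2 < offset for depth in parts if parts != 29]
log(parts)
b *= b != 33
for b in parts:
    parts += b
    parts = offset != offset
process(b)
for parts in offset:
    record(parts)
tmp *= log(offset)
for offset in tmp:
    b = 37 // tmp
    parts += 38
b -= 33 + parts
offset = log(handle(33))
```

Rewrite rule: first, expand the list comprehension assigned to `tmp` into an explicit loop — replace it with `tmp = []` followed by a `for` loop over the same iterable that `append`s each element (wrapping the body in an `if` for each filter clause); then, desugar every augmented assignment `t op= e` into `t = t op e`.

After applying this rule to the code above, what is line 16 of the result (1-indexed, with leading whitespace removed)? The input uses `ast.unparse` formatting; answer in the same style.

Transformed code:
tmp = []
for depth in parts:
    if parts != 29:
        tmp.append(2 < offset)
log(parts)
b = b * (b != 33)
for b in parts:
    parts = parts + b
    parts = offset != offset
process(b)
for parts in offset:
    record(parts)
tmp = tmp * log(offset)
for offset in tmp:
    b = 37 // tmp
    parts = parts + 38
b = b - (33 + parts)
offset = log(handle(33))

parts = parts + 38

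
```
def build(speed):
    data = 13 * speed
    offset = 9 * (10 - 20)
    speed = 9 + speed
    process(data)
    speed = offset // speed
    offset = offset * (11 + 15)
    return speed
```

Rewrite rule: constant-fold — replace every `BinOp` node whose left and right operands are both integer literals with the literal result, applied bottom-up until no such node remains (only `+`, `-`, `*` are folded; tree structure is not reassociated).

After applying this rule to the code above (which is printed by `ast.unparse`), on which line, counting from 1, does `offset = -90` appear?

Transformed code:
def build(speed):
    data = 13 * speed
    offset = -90
    speed = 9 + speed
    process(data)
    speed = offset // speed
    offset = offset * 26
    return speed

3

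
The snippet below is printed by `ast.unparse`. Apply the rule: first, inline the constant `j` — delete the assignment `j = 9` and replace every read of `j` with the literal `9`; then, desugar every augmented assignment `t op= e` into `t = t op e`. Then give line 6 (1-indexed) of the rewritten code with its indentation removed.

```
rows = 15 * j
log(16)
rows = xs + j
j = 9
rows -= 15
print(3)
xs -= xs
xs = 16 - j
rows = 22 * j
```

xs = xs - xs

Transformed code:
rows = 15 * 9
log(16)
rows = xs + 9
rows = rows - 15
print(3)
xs = xs - xs
xs = 16 - 9
rows = 22 * 9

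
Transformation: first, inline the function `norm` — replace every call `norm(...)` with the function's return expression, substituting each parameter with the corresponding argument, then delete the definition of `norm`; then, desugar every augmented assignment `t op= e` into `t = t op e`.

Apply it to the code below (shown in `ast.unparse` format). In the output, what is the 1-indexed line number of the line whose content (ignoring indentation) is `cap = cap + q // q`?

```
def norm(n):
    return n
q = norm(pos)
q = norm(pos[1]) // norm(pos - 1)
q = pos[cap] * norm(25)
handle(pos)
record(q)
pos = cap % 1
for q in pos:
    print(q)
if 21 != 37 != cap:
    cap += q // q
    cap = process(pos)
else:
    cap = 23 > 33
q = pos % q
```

Transformed code:
q = pos
q = pos[1] // (pos - 1)
q = pos[cap] * 25
handle(pos)
record(q)
pos = cap % 1
for q in pos:
    print(q)
if 21 != 37 != cap:
    cap = cap + q // q
    cap = process(pos)
else:
    cap = 23 > 33
q = pos % q

10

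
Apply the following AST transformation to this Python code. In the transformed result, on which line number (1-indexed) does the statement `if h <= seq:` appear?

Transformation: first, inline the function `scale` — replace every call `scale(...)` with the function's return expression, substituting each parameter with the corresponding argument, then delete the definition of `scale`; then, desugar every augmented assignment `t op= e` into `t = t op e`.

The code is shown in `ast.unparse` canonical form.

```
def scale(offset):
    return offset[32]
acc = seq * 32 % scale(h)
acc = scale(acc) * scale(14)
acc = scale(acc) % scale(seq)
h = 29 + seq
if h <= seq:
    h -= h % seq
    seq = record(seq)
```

5

Transformed code:
acc = seq * 32 % h[32]
acc = acc[32] * 14[32]
acc = acc[32] % seq[32]
h = 29 + seq
if h <= seq:
    h = h - h % seq
    seq = record(seq)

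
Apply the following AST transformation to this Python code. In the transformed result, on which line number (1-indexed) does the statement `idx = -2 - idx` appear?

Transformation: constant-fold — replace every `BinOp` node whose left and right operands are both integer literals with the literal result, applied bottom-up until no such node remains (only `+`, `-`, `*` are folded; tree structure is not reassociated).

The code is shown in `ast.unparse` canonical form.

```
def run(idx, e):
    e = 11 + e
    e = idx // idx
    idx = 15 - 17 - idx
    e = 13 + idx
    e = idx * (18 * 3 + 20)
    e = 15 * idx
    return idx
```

4

Transformed code:
def run(idx, e):
    e = 11 + e
    e = idx // idx
    idx = -2 - idx
    e = 13 + idx
    e = idx * 74
    e = 15 * idx
    return idx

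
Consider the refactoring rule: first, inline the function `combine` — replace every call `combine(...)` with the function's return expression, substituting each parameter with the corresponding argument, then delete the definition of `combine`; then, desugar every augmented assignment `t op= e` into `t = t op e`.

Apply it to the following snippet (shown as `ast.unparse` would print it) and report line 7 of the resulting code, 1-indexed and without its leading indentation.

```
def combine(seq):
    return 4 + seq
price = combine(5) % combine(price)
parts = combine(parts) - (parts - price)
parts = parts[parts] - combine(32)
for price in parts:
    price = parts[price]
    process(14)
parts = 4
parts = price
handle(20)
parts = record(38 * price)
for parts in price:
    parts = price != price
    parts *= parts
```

Transformed code:
price = (4 + 5) % (4 + price)
parts = 4 + parts - (parts - price)
parts = parts[parts] - (4 + 32)
for price in parts:
    price = parts[price]
    process(14)
parts = 4
parts = price
handle(20)
parts = record(38 * price)
for parts in price:
    parts = price != price
    parts = parts * parts

parts = 4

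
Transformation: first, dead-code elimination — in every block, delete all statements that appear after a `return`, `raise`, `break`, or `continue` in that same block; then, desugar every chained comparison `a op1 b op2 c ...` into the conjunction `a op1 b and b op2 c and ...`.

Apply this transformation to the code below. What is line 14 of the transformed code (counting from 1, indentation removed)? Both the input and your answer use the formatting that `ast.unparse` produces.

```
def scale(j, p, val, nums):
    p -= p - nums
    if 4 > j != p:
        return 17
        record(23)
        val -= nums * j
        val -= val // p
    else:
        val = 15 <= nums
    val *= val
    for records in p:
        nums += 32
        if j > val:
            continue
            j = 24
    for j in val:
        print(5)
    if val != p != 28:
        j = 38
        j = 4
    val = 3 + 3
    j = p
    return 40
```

Transformed code:
def scale(j, p, val, nums):
    p -= p - nums
    if 4 > j and j != p:
        return 17
    else:
        val = 15 <= nums
    val *= val
    for records in p:
        nums += 32
        if j > val:
            continue
    for j in val:
        print(5)
    if val != p and p != 28:
        j = 38
        j = 4
    val = 3 + 3
    j = p
    return 40

if val != p and p != 28:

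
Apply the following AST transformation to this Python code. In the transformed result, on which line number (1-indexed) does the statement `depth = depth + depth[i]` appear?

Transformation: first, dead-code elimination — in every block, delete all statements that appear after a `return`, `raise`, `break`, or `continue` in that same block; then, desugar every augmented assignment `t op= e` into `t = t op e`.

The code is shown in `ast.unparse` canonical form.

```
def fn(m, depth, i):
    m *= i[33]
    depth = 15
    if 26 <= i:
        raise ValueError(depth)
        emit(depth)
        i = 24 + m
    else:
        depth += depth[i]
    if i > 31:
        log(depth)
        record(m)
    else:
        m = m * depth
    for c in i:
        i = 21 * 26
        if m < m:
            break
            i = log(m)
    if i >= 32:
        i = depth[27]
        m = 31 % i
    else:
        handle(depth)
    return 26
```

Transformed code:
def fn(m, depth, i):
    m = m * i[33]
    depth = 15
    if 26 <= i:
        raise ValueError(depth)
    else:
        depth = depth + depth[i]
    if i > 31:
        log(depth)
        record(m)
    else:
        m = m * depth
    for c in i:
        i = 21 * 26
        if m < m:
            break
    if i >= 32:
        i = depth[27]
        m = 31 % i
    else:
        handle(depth)
    return 26

7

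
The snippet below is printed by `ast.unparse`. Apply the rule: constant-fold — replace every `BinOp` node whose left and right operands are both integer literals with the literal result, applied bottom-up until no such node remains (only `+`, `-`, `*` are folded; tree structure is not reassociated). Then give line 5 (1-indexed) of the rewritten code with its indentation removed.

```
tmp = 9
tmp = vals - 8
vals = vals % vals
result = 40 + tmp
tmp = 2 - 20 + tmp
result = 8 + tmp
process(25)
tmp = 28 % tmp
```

tmp = -18 + tmp

Transformed code:
tmp = 9
tmp = vals - 8
vals = vals % vals
result = 40 + tmp
tmp = -18 + tmp
result = 8 + tmp
process(25)
tmp = 28 % tmp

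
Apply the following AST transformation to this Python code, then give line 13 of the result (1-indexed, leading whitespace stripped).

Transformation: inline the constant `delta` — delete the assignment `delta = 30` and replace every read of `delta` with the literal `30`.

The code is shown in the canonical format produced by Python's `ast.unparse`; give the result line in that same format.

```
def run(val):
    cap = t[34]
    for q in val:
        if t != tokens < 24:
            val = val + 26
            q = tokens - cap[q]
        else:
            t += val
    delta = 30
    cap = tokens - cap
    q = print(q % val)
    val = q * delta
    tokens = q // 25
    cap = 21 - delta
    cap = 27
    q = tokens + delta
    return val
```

Transformed code:
def run(val):
    cap = t[34]
    for q in val:
        if t != tokens < 24:
            val = val + 26
            q = tokens - cap[q]
        else:
            t += val
    cap = tokens - cap
    q = print(q % val)
    val = q * 30
    tokens = q // 25
    cap = 21 - 30
    cap = 27
    q = tokens + 30
    return val

cap = 21 - 30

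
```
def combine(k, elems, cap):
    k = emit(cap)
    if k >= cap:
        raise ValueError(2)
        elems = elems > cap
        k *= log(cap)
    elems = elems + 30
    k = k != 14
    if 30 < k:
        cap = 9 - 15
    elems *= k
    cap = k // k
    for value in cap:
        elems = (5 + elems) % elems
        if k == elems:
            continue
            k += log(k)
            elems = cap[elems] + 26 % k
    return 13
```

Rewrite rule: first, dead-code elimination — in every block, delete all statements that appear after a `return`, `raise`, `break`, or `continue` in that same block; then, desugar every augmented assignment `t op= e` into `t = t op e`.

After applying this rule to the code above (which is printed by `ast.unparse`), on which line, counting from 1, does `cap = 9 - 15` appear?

Transformed code:
def combine(k, elems, cap):
    k = emit(cap)
    if k >= cap:
        raise ValueError(2)
    elems = elems + 30
    k = k != 14
    if 30 < k:
        cap = 9 - 15
    elems = elems * k
    cap = k // k
    for value in cap:
        elems = (5 + elems) % elems
        if k == elems:
            continue
    return 13

8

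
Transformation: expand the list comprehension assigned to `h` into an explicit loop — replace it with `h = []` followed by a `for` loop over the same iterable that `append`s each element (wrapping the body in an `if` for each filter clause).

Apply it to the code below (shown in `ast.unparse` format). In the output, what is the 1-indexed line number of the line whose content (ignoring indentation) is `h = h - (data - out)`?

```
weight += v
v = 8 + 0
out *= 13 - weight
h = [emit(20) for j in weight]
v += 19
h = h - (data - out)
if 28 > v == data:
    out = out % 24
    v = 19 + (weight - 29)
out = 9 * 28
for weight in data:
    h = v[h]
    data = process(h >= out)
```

Transformed code:
weight += v
v = 8 + 0
out *= 13 - weight
h = []
for j in weight:
    h.append(emit(20))
v += 19
h = h - (data - out)
if 28 > v == data:
    out = out % 24
    v = 19 + (weight - 29)
out = 9 * 28
for weight in data:
    h = v[h]
    data = process(h >= out)

8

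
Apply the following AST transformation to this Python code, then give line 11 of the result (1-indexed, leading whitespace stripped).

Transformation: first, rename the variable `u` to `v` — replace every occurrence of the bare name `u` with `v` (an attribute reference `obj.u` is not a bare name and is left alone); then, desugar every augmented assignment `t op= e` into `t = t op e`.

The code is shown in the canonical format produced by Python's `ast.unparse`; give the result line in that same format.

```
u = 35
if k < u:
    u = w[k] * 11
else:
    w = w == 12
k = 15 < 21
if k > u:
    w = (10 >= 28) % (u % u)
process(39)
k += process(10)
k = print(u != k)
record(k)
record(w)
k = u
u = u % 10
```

Transformed code:
v = 35
if k < v:
    v = w[k] * 11
else:
    w = w == 12
k = 15 < 21
if k > v:
    w = (10 >= 28) % (v % v)
process(39)
k = k + process(10)
k = print(v != k)
record(k)
record(w)
k = v
v = v % 10

k = print(v != k)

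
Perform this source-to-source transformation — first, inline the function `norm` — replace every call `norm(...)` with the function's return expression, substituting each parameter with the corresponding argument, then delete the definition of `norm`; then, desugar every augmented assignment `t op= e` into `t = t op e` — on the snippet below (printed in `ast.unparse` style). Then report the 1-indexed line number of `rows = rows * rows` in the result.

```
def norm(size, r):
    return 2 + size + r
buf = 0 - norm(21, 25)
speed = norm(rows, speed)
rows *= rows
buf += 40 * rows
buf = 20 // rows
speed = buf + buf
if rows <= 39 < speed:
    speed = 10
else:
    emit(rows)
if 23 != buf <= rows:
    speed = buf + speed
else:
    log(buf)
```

Transformed code:
buf = 0 - (2 + 21 + 25)
speed = 2 + rows + speed
rows = rows * rows
buf = buf + 40 * rows
buf = 20 // rows
speed = buf + buf
if rows <= 39 < speed:
    speed = 10
else:
    emit(rows)
if 23 != buf <= rows:
    speed = buf + speed
else:
    log(buf)

3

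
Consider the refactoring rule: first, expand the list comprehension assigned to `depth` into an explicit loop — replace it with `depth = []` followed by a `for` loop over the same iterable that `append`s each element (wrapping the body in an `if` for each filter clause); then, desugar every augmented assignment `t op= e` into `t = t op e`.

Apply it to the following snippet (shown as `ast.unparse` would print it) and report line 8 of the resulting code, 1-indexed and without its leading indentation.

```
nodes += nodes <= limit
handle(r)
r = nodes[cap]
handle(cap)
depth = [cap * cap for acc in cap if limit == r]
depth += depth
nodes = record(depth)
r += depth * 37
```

depth.append(cap * cap)

Transformed code:
nodes = nodes + (nodes <= limit)
handle(r)
r = nodes[cap]
handle(cap)
depth = []
for acc in cap:
    if limit == r:
        depth.append(cap * cap)
depth = depth + depth
nodes = record(depth)
r = r + depth * 37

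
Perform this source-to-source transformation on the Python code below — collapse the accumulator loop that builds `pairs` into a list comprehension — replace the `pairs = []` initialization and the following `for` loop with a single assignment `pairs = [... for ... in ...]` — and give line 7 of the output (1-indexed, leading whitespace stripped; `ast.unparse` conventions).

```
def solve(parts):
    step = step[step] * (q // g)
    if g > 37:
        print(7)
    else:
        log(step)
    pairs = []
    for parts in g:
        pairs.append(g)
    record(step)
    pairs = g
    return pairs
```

Transformed code:
def solve(parts):
    step = step[step] * (q // g)
    if g > 37:
        print(7)
    else:
        log(step)
    pairs = [g for parts in g]
    record(step)
    pairs = g
    return pairs

pairs = [g for parts in g]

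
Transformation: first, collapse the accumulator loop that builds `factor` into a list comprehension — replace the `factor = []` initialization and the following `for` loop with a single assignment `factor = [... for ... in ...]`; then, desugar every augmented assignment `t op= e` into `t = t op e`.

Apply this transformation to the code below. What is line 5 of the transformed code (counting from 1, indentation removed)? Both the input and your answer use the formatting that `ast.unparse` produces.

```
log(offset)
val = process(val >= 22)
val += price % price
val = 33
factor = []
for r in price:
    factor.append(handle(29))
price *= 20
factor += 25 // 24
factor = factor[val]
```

factor = [handle(29) for r in price]

Transformed code:
log(offset)
val = process(val >= 22)
val = val + price % price
val = 33
factor = [handle(29) for r in price]
price = price * 20
factor = factor + 25 // 24
factor = factor[val]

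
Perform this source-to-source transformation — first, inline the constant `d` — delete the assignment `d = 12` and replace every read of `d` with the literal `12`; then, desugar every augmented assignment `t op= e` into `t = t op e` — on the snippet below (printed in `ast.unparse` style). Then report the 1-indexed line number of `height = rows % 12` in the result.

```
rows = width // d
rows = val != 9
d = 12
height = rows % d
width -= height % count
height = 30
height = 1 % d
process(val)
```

3

Transformed code:
rows = width // 12
rows = val != 9
height = rows % 12
width = width - height % count
height = 30
height = 1 % 12
process(val)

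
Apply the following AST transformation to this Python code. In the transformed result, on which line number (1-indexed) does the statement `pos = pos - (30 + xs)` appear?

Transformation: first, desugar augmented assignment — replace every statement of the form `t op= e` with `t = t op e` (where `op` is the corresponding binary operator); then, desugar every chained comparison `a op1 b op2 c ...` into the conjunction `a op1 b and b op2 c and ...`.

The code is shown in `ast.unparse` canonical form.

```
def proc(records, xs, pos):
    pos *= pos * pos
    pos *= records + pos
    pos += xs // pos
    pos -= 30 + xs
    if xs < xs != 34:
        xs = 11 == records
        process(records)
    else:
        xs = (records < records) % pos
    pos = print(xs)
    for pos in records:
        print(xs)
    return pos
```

5

Transformed code:
def proc(records, xs, pos):
    pos = pos * (pos * pos)
    pos = pos * (records + pos)
    pos = pos + xs // pos
    pos = pos - (30 + xs)
    if xs < xs and xs != 34:
        xs = 11 == records
        process(records)
    else:
        xs = (records < records) % pos
    pos = print(xs)
    for pos in records:
        print(xs)
    return pos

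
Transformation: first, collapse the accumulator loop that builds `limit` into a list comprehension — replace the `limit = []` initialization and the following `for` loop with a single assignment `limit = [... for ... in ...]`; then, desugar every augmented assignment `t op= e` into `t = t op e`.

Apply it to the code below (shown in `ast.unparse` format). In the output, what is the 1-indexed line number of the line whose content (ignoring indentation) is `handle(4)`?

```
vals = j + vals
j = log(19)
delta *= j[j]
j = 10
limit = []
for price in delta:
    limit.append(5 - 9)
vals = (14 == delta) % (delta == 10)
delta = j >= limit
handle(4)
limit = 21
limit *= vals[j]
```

Transformed code:
vals = j + vals
j = log(19)
delta = delta * j[j]
j = 10
limit = [5 - 9 for price in delta]
vals = (14 == delta) % (delta == 10)
delta = j >= limit
handle(4)
limit = 21
limit = limit * vals[j]

8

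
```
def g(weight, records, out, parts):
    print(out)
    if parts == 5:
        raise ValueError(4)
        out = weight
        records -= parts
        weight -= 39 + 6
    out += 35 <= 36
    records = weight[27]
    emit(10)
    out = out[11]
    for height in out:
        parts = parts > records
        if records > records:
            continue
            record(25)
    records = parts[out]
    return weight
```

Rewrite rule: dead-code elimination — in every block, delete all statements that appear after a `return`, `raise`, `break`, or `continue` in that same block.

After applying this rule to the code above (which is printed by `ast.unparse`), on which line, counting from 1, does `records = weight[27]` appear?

Transformed code:
def g(weight, records, out, parts):
    print(out)
    if parts == 5:
        raise ValueError(4)
    out += 35 <= 36
    records = weight[27]
    emit(10)
    out = out[11]
    for height in out:
        parts = parts > records
        if records > records:
            continue
    records = parts[out]
    return weight

6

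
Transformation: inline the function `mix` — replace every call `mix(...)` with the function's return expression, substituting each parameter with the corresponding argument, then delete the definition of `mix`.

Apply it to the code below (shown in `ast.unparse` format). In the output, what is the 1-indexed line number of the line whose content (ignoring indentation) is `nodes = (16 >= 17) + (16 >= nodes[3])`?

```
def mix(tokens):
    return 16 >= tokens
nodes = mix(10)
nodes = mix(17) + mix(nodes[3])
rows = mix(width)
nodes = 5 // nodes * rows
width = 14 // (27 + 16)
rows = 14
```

Transformed code:
nodes = 16 >= 10
nodes = (16 >= 17) + (16 >= nodes[3])
rows = 16 >= width
nodes = 5 // nodes * rows
width = 14 // (27 + 16)
rows = 14

2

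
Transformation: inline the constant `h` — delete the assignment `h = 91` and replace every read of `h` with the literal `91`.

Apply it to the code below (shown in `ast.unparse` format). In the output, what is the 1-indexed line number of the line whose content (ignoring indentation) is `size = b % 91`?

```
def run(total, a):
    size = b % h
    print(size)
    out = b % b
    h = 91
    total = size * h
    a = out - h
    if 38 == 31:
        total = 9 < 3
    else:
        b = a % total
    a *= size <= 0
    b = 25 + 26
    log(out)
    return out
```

Transformed code:
def run(total, a):
    size = b % 91
    print(size)
    out = b % b
    total = size * 91
    a = out - 91
    if 38 == 31:
        total = 9 < 3
    else:
        b = a % total
    a *= size <= 0
    b = 25 + 26
    log(out)
    return out

2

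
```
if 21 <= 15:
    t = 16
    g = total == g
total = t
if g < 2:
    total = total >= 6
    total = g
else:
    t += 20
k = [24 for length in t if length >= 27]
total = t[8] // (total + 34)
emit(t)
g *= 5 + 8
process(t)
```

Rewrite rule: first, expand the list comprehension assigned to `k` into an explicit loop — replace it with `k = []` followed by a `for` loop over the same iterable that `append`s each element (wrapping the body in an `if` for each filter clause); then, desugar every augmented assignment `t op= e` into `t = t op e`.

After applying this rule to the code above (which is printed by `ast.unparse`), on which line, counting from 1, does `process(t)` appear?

17

Transformed code:
if 21 <= 15:
    t = 16
    g = total == g
total = t
if g < 2:
    total = total >= 6
    total = g
else:
    t = t + 20
k = []
for length in t:
    if length >= 27:
        k.append(24)
total = t[8] // (total + 34)
emit(t)
g = g * (5 + 8)
process(t)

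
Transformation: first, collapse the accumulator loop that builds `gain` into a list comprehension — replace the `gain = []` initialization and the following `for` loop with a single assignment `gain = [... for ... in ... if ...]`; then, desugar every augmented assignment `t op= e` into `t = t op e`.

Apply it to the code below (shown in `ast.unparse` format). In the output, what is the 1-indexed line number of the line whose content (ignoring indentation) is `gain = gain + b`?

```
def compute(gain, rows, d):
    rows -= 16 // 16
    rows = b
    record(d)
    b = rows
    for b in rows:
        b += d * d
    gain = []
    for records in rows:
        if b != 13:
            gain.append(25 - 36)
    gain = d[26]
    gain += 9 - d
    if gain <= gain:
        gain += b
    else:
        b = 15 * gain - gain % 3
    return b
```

Transformed code:
def compute(gain, rows, d):
    rows = rows - 16 // 16
    rows = b
    record(d)
    b = rows
    for b in rows:
        b = b + d * d
    gain = [25 - 36 for records in rows if b != 13]
    gain = d[26]
    gain = gain + (9 - d)
    if gain <= gain:
        gain = gain + b
    else:
        b = 15 * gain - gain % 3
    return b

12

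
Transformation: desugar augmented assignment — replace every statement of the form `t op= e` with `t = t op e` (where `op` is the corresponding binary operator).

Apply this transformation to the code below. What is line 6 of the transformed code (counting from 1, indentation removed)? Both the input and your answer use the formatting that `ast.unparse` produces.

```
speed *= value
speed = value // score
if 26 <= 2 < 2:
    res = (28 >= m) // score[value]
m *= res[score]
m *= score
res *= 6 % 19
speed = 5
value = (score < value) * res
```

Transformed code:
speed = speed * value
speed = value // score
if 26 <= 2 < 2:
    res = (28 >= m) // score[value]
m = m * res[score]
m = m * score
res = res * (6 % 19)
speed = 5
value = (score < value) * res

m = m * score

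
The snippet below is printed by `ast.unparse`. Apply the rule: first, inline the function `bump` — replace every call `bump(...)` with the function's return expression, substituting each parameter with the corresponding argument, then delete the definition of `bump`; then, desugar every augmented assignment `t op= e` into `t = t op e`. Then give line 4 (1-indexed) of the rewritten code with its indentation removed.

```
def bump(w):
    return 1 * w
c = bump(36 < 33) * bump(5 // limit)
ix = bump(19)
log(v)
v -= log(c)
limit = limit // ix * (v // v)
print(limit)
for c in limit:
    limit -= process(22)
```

v = v - log(c)

Transformed code:
c = 1 * (36 < 33) * (1 * (5 // limit))
ix = 1 * 19
log(v)
v = v - log(c)
limit = limit // ix * (v // v)
print(limit)
for c in limit:
    limit = limit - process(22)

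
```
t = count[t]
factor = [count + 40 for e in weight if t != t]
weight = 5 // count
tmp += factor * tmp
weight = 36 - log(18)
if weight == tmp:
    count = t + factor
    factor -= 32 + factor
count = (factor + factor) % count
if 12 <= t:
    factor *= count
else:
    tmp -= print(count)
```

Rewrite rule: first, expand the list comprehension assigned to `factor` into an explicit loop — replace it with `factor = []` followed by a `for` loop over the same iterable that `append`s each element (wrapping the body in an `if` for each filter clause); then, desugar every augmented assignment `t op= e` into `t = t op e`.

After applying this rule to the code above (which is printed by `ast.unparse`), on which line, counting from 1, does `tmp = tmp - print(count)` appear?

16

Transformed code:
t = count[t]
factor = []
for e in weight:
    if t != t:
        factor.append(count + 40)
weight = 5 // count
tmp = tmp + factor * tmp
weight = 36 - log(18)
if weight == tmp:
    count = t + factor
    factor = factor - (32 + factor)
count = (factor + factor) % count
if 12 <= t:
    factor = factor * count
else:
    tmp = tmp - print(count)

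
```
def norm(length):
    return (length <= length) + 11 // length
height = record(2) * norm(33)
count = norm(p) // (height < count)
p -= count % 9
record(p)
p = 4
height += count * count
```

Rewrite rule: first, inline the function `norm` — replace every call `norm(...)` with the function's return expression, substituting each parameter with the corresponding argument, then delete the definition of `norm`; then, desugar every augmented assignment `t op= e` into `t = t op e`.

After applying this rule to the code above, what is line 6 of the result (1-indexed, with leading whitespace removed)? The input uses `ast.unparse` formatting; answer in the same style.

height = height + count * count

Transformed code:
height = record(2) * ((33 <= 33) + 11 // 33)
count = ((p <= p) + 11 // p) // (height < count)
p = p - count % 9
record(p)
p = 4
height = height + count * count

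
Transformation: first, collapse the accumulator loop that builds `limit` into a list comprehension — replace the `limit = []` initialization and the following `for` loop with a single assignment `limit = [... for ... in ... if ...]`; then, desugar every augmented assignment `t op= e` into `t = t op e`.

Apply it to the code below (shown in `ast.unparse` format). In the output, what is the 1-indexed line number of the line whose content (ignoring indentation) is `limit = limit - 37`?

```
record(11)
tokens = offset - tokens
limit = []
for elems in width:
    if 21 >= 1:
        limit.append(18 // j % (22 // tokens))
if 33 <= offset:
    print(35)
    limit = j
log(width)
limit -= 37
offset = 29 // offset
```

Transformed code:
record(11)
tokens = offset - tokens
limit = [18 // j % (22 // tokens) for elems in width if 21 >= 1]
if 33 <= offset:
    print(35)
    limit = j
log(width)
limit = limit - 37
offset = 29 // offset

8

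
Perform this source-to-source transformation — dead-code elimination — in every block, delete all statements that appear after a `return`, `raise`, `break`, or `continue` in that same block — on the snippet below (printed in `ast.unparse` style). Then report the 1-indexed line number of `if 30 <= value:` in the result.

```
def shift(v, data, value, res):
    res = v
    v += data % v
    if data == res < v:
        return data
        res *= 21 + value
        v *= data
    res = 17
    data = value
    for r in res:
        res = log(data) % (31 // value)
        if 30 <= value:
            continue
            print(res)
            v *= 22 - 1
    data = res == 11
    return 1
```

10

Transformed code:
def shift(v, data, value, res):
    res = v
    v += data % v
    if data == res < v:
        return data
    res = 17
    data = value
    for r in res:
        res = log(data) % (31 // value)
        if 30 <= value:
            continue
    data = res == 11
    return 1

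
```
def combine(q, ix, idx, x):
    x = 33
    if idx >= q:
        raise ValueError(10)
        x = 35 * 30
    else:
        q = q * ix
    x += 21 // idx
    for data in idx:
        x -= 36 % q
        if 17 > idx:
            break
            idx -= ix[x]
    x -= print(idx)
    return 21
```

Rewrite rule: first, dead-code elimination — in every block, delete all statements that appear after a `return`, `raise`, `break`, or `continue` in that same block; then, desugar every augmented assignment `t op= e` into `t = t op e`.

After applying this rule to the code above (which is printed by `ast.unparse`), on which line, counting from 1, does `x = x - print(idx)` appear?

Transformed code:
def combine(q, ix, idx, x):
    x = 33
    if idx >= q:
        raise ValueError(10)
    else:
        q = q * ix
    x = x + 21 // idx
    for data in idx:
        x = x - 36 % q
        if 17 > idx:
            break
    x = x - print(idx)
    return 21

12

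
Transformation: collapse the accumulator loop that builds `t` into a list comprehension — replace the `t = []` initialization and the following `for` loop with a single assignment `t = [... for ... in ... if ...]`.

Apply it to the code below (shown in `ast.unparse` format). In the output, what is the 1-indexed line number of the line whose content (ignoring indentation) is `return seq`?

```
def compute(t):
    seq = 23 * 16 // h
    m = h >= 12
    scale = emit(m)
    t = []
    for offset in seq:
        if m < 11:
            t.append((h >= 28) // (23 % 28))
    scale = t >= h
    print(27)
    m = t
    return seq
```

Transformed code:
def compute(t):
    seq = 23 * 16 // h
    m = h >= 12
    scale = emit(m)
    t = [(h >= 28) // (23 % 28) for offset in seq if m < 11]
    scale = t >= h
    print(27)
    m = t
    return seq

9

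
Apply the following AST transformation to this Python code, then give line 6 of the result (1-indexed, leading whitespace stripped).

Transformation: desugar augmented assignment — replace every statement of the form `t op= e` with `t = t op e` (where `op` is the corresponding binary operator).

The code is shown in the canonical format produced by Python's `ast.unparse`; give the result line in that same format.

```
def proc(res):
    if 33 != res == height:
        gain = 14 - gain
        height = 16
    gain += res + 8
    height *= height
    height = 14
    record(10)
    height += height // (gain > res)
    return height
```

Transformed code:
def proc(res):
    if 33 != res == height:
        gain = 14 - gain
        height = 16
    gain = gain + (res + 8)
    height = height * height
    height = 14
    record(10)
    height = height + height // (gain > res)
    return height

height = height * height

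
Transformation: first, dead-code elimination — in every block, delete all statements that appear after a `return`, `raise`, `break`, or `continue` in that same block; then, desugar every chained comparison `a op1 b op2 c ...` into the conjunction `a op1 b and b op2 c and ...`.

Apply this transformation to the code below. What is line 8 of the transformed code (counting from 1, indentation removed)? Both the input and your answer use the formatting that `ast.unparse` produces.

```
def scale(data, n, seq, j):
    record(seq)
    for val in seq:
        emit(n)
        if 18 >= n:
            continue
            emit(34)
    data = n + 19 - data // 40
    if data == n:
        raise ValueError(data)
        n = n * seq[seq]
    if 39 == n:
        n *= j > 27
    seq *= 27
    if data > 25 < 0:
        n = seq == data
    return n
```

if data == n:

Transformed code:
def scale(data, n, seq, j):
    record(seq)
    for val in seq:
        emit(n)
        if 18 >= n:
            continue
    data = n + 19 - data // 40
    if data == n:
        raise ValueError(data)
    if 39 == n:
        n *= j > 27
    seq *= 27
    if data > 25 and 25 < 0:
        n = seq == data
    return n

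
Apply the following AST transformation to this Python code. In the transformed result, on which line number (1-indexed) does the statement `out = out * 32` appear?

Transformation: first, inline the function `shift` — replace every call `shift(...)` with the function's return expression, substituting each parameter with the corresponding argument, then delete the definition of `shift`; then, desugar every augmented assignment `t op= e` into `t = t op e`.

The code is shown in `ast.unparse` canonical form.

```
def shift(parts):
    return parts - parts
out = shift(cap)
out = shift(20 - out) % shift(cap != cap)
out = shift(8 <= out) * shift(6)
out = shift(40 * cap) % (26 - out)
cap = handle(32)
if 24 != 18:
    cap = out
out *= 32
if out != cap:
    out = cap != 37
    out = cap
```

Transformed code:
out = cap - cap
out = (20 - out - (20 - out)) % ((cap != cap) - (cap != cap))
out = ((8 <= out) - (8 <= out)) * (6 - 6)
out = (40 * cap - 40 * cap) % (26 - out)
cap = handle(32)
if 24 != 18:
    cap = out
out = out * 32
if out != cap:
    out = cap != 37
    out = cap

8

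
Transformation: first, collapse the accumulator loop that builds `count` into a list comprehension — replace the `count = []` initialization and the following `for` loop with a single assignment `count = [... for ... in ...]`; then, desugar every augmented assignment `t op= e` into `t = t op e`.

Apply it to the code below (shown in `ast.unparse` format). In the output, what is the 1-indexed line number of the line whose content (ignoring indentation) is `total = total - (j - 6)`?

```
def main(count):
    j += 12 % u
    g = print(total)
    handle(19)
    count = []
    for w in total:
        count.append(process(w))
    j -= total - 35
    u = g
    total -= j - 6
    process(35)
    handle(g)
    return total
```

8

Transformed code:
def main(count):
    j = j + 12 % u
    g = print(total)
    handle(19)
    count = [process(w) for w in total]
    j = j - (total - 35)
    u = g
    total = total - (j - 6)
    process(35)
    handle(g)
    return total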